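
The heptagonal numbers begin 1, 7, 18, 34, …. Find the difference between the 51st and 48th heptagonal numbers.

51·(5·51 − 3)/2 = 6426 and 48·(5·48 − 3)/2 = 5688.
Difference: 6426 − 5688 = 738.

738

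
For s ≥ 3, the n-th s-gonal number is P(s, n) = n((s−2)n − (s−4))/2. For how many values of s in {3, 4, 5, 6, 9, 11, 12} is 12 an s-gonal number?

2

s = 3: P(3, 4) = 10 and P(3, 5) = 15; 12 is not s-gonal.
s = 4: P(4, 3) = 9 and P(4, 4) = 16; 12 is not s-gonal.
s = 5: P(5, 3) = 12. ✓
s = 6: P(6, 2) = 6 and P(6, 3) = 15; 12 is not s-gonal.
s = 9: P(9, 2) = 9 and P(9, 3) = 24; 12 is not s-gonal.
s = 11: P(11, 2) = 11 and P(11, 3) = 30; 12 is not s-gonal.
s = 12: P(12, 2) = 12. ✓
Hits: s ∈ {5, 12} → 2.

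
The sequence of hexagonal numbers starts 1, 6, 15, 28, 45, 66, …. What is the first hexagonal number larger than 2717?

2850

Solve n(2n−1) > 2717 for integer n.
The largest n with value ≤ 2717 is 37 (since 2701 ≤ 2717 < 2850), so the first above is n = 38, value 2850.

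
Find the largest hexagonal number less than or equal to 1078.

Solve n(2n−1) ≤ 1078 for integer n.
n = 23 gives 1035 ≤ 1078, while n = 24 gives 1128 > 1078; so the answer is 1035.

1035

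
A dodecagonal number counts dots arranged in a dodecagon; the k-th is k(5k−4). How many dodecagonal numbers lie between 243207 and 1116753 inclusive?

253

The n-th dodecagonal number is n(5n−4).
Smallest index with value ≥ 243207: n = 221 (giving 243321).
Largest index with value ≤ 1116753: n = 473 (giving 1116753).
Indices 221 through 473: 253 terms.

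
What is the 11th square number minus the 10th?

21

n² − (n−1)² = 2n − 1, so 11² − 10² = 2·11 − 1 = 21.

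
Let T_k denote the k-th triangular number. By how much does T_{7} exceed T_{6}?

Consecutive triangular numbers differ by n: T_{7} − T_{6} = 7.

7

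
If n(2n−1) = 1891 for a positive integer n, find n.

Set n(2n−1) = 1891, giving 2n² − n − 1891 = 0.
The discriminant is 1 + 8·1891 = 15129, and √15129 = 123.
So n = (1 + 123) / 4 = 124/4 = 31.

31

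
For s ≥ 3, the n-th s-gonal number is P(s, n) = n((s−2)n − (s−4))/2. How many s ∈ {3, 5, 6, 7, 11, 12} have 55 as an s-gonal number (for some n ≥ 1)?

s = 3: P(3, 10) = 55. ✓
s = 5: P(5, 6) = 51 and P(5, 7) = 70; 55 is not s-gonal.
s = 6: P(6, 5) = 45 and P(6, 6) = 66; 55 is not s-gonal.
s = 7: P(7, 5) = 55. ✓
s = 11: P(11, 3) = 30 and P(11, 4) = 58; 55 is not s-gonal.
s = 12: P(12, 3) = 33 and P(12, 4) = 64; 55 is not s-gonal.
Hits: s ∈ {3, 7} → 2.

2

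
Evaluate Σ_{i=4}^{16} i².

1482

Σ_{i=4}^{16} i² = 1496 − 14 = 1482.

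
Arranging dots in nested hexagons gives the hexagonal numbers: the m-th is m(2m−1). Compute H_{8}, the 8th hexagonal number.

8·(2·8 − 1) = 8·15 = 120.

120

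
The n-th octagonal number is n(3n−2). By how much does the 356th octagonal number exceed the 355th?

Consecutive octagonal numbers differ by 6n − 5: here 6·356 − 5 = 2131.

2131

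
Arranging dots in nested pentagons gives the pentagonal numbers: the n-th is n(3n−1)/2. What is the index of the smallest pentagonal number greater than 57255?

196

Solve n(3n−1)/2 > 57255 for integer n.
The largest n with value ≤ 57255 is 195 (since 56940 ≤ 57255 < 57526), so the first above is n = 196, value 57526.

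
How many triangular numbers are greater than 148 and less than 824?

The n-th triangular number is n(n+1)/2.
Smallest index with value > 148: n = 17 (giving 153).
Largest index with value < 824: n = 40 (giving 820).
Indices 17 through 40: 24 terms.

24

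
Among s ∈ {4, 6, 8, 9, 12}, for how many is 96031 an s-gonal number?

s = 4: P(4, 309) = 95481 and P(4, 310) = 96100; 96031 is not s-gonal.
s = 6: P(6, 219) = 95703 and P(6, 220) = 96580; 96031 is not s-gonal.
s = 8: P(8, 179) = 95765 and P(8, 180) = 96840; 96031 is not s-gonal.
s = 9: P(9, 166) = 96031. ✓
s = 12: P(12, 138) = 94668 and P(12, 139) = 96049; 96031 is not s-gonal.
Hits: s ∈ {9} → 1.

1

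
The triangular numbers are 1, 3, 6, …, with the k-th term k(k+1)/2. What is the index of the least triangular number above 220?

Solve n(n+1)/2 > 220 for integer n.
The largest n with value ≤ 220 is 20 (since 210 ≤ 220 < 231), so the first above is n = 21, value 231.

21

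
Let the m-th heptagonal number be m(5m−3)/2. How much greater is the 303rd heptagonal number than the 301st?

303·(5·303 − 3)/2 = 229068 and 301·(5·301 − 3)/2 = 226051.
Difference: 229068 − 226051 = 3017.

3017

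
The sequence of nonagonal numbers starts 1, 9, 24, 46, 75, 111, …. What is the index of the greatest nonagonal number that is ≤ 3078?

Solve n(7n−5)/2 ≤ 3078 for integer n.
n = 30 gives 3075 ≤ 3078, while n = 31 gives 3286 > 3078; so the answer is index 30.

30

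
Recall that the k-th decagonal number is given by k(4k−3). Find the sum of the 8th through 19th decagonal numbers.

8834

Σ i(4i−3) = 4Σi² − 3Σi over i = 8..19.
Σi = 190 − 28 = 162 and Σi² = 2470 − 140 = 2330.
4·2330 − 3·162 = 8834.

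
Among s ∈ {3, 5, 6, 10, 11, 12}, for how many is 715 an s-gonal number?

2

s = 3: P(3, 37) = 703 and P(3, 38) = 741; 715 is not s-gonal.
s = 5: P(5, 22) = 715. ✓
s = 6: P(6, 19) = 703 and P(6, 20) = 780; 715 is not s-gonal.
s = 10: P(10, 13) = 637 and P(10, 14) = 742; 715 is not s-gonal.
s = 11: P(11, 13) = 715. ✓
s = 12: P(12, 12) = 672 and P(12, 13) = 793; 715 is not s-gonal.
Hits: s ∈ {5, 11} → 2.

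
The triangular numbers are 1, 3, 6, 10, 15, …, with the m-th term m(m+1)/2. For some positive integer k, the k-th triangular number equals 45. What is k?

9

Set n(n+1)/2 = 45, giving n² + n − 90 = 0.
So n = (-1 + 19) / 2 = 18/2 = 9.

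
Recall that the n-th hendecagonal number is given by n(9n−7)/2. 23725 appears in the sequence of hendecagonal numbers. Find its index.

73

Set n(9n−7)/2 = 23725, giving 9n² − 7n − 47450 = 0.
The discriminant is 49 + 72·23725 = 1708249, and √1708249 = 1307.
So n = (7 + 1307) / 18 = 1314/18 = 73.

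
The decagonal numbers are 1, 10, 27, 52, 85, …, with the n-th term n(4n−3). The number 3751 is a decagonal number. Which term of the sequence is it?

Set n(4n−3) = 3751, giving 4n² − 3n − 3751 = 0.
So n = (3 + 245) / 8 = 248/8 = 31.
Check: 31·(4·31 − 3) = 3751. ✓

31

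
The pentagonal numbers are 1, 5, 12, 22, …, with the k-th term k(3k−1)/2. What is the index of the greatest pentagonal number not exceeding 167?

Solve n(3n−1)/2 ≤ 167 for integer n.
n = 10 gives 145 ≤ 167, while n = 11 gives 176 > 167; so the answer is index 10.

10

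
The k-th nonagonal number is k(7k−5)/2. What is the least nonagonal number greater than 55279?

Solve n(7n−5)/2 > 55279 for integer n.
The largest n with value ≤ 55279 is 126 (since 55251 ≤ 55279 < 56134), so the first above is n = 127, value 56134.

56134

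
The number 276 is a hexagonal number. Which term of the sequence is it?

12

Set n(2n−1) = 276, giving 2n² − n − 276 = 0.
So n = (1 + 47) / 4 = 48/4 = 12.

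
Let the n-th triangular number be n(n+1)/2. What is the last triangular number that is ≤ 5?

Solve n(n+1)/2 ≤ 5 for integer n.
n = 2 gives 3 ≤ 5, while n = 3 gives 6 > 5; so the answer is 3.

3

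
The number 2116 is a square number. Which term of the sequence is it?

46

We need n² = 2116, so n = √2116 = 46.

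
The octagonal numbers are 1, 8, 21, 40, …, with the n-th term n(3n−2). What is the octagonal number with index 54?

8640

The 54th octagonal number is n(3n−2) with n = 54.
54·(3·54 − 2) = 54·160 = 8640.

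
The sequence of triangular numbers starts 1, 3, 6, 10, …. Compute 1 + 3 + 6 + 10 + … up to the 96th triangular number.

152096

Σ i(i+1)/2 = (Σi² + Σi) / 2 over i = 1..96.
Σi = 4656 and Σi² = 299536.
(1·299536 + 1·4656) / 2 = 304192/2 = 152096.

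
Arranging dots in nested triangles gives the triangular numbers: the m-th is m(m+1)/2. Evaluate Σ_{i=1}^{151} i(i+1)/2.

Σ i(i+1)/2 = (Σi² + Σi) / 2 over i = 1..151.
Σi = 11476 and Σi² = 1159076.
(1·1159076 + 1·11476) / 2 = 1170552/2 = 585276.

585276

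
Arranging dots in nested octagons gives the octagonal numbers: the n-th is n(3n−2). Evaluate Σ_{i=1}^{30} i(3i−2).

Σ i(3i−2) = 3Σi² − 2Σi over i = 1..30.
Σi = 465 and Σi² = 9455.
3·9455 − 2·465 = 27435.

27435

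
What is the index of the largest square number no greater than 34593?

185

Solve n² ≤ 34593 for integer n.
n = 185 gives 34225 ≤ 34593, while n = 186 gives 34596 > 34593; so the answer is index 185.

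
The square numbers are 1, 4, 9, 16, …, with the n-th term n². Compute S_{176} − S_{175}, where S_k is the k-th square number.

n² − (n−1)² = 2n − 1, so 176² − 175² = 2·176 − 1 = 351.

351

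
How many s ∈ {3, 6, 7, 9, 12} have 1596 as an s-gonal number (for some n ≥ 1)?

s = 3: P(3, 56) = 1596. ✓
s = 6: P(6, 28) = 1540 and P(6, 29) = 1653; 1596 is not s-gonal.
s = 7: P(7, 25) = 1525 and P(7, 26) = 1651; 1596 is not s-gonal.
s = 9: P(9, 21) = 1491 and P(9, 22) = 1639; 1596 is not s-gonal.
s = 12: P(12, 18) = 1548 and P(12, 19) = 1729; 1596 is not s-gonal.
Hits: s ∈ {3} → 1.

1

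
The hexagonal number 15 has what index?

3

Set n(2n−1) = 15, giving 2n² − n − 15 = 0.
So n = (1 + 11) / 4 = 12/4 = 3.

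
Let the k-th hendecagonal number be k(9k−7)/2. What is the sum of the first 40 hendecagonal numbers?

96760

Σ i(9i−7)/2 = (9Σi² − 7Σi) / 2 over i = 1..40.
Σi = 820 and Σi² = 22140.
(9·22140 − 7·820) / 2 = 193520/2 = 96760.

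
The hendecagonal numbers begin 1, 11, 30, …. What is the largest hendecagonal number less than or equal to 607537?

604816

Solve n(9n−7)/2 ≤ 607537 for integer n.
n = 367 gives 604816 ≤ 607537, while n = 368 gives 608120 > 607537; so the answer is 604816.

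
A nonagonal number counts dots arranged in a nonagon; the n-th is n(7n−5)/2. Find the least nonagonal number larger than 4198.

Solve n(7n−5)/2 > 4198 for integer n.
The largest n with value ≤ 4198 is 34 (since 3961 ≤ 4198 < 4200), so the first above is n = 35, value 4200.

4200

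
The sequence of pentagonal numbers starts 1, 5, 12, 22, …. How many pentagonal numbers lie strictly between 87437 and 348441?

The n-th pentagonal number is n(3n−1)/2.
Smallest index with value > 87437: n = 242 (giving 87725).
Largest index with value < 348441: n = 482 (giving 348245).
Indices 242 through 482: 241 terms.

241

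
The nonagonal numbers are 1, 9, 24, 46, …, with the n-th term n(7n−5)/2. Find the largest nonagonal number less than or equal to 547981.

Solve n(7n−5)/2 ≤ 547981 for integer n.
n = 396 gives 547866 ≤ 547981, while n = 397 gives 550639 > 547981; so the answer is 547866.

547866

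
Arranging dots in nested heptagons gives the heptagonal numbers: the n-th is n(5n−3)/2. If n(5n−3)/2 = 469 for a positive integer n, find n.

Set n(5n−3)/2 = 469, giving 5n² − 3n − 938 = 0.
The discriminant is 9 + 40·469 = 18769, and √18769 = 137.
So n = (3 + 137) / 10 = 140/10 = 14.
Check: 14·(5·14 − 3)/2 = 469. ✓

14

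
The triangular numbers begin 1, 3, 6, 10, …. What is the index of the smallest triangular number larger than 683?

37

Solve n(n+1)/2 > 683 for integer n.
The largest n with value ≤ 683 is 36 (since 666 ≤ 683 < 703), so the first above is n = 37, value 703.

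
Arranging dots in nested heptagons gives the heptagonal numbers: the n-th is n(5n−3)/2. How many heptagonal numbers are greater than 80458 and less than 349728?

The n-th heptagonal number is n(5n−3)/2.
Smallest index with value > 80458: n = 180 (giving 80730).
Largest index with value < 349728: n = 374 (giving 349129).
Indices 180 through 374: 195 terms.

195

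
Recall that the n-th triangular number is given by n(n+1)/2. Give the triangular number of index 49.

1225

49·50/2 = 2450/2 = 1225.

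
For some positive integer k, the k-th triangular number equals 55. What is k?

Set n(n+1)/2 = 55, giving n² + n − 110 = 0.
So n = (-1 + 21) / 2 = 20/2 = 10.
Check: 10·11/2 = 55. ✓

10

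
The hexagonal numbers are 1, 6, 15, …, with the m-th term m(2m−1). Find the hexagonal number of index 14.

378

The 14th hexagonal number is n(2n−1) with n = 14.
14·(2·14 − 1) = 14·27 = 378.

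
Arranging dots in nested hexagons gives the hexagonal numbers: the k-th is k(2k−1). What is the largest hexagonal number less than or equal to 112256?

112101

Solve n(2n−1) ≤ 112256 for integer n.
n = 237 gives 112101 ≤ 112256, while n = 238 gives 113050 > 112256; so the answer is 112101.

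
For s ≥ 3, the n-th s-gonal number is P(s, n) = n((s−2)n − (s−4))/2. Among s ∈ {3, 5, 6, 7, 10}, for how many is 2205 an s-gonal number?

1

s = 3: P(3, 65) = 2145 and P(3, 66) = 2211; 2205 is not s-gonal.
s = 5: P(5, 38) = 2147 and P(5, 39) = 2262; 2205 is not s-gonal.
s = 6: P(6, 33) = 2145 and P(6, 34) = 2278; 2205 is not s-gonal.
s = 7: P(7, 30) = 2205. ✓
s = 10: P(10, 23) = 2047 and P(10, 24) = 2232; 2205 is not s-gonal.
Hits: s ∈ {7} → 1.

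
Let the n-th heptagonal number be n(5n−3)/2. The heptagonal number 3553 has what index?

Set n(5n−3)/2 = 3553, giving 5n² − 3n − 7106 = 0.
The discriminant is 9 + 40·3553 = 142129, and √142129 = 377.
So n = (3 + 377) / 10 = 380/10 = 38.

38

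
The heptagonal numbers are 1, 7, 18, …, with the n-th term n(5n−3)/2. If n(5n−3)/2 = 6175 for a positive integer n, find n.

Set n(5n−3)/2 = 6175, giving 5n² − 3n − 12350 = 0.
The discriminant is 9 + 40·6175 = 247009, and √247009 = 497.
So n = (3 + 497) / 10 = 500/10 = 50.

50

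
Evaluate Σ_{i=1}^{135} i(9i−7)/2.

Σ i(9i−7)/2 = (9Σi² − 7Σi) / 2 over i = 1..135.
Σi = 9180 and Σi² = 829260.
(9·829260 − 7·9180) / 2 = 7399080/2 = 3699540.

3699540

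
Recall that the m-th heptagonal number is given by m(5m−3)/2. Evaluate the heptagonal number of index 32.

The 32nd heptagonal number is n(5n−3)/2 with n = 32.
32·(5·32 − 3)/2 = 32·157/2 = 2512.

2512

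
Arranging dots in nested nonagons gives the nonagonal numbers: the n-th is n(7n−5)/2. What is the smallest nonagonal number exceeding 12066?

Solve n(7n−5)/2 > 12066 for integer n.
The largest n with value ≤ 12066 is 59 (since 12036 ≤ 12066 < 12450), so the first above is n = 60, value 12450.

12450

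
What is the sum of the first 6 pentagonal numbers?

126

Σ i(3i−1)/2 = (3Σi² − Σi) / 2 over i = 1..6.
Σi = 21 and Σi² = 91.
(3·91 − 1·21) / 2 = 252/2 = 126.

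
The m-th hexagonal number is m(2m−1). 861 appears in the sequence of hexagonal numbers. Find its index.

21

Set n(2n−1) = 861, giving 2n² − n − 861 = 0.
The discriminant is 1 + 8·861 = 6889, and √6889 = 83.
So n = (1 + 83) / 4 = 84/4 = 21.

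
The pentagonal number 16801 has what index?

Set n(3n−1)/2 = 16801, giving 3n² − n − 33602 = 0.
So n = (1 + 635) / 6 = 636/6 = 106.

106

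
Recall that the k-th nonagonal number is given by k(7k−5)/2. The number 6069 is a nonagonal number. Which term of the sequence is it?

42

Set n(7n−5)/2 = 6069, giving 7n² − 5n − 12138 = 0.
So n = (5 + 583) / 14 = 588/14 = 42.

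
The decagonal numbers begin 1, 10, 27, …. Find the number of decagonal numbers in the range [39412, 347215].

196

The n-th decagonal number is n(4n−3).
Smallest index with value ≥ 39412: n = 100 (giving 39700).
Largest index with value ≤ 347215: n = 295 (giving 347215).
Indices 100 through 295: 196 terms.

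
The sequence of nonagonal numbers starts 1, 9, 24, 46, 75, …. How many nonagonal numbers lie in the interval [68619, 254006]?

129

The n-th nonagonal number is n(7n−5)/2.
Smallest index with value ≥ 68619: n = 141 (giving 69231).
Largest index with value ≤ 254006: n = 269 (giving 252591).
Indices 141 through 269: 129 terms.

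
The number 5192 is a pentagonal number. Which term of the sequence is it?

Set n(3n−1)/2 = 5192, giving 3n² − n − 10384 = 0.
The discriminant is 1 + 24·5192 = 124609, and √124609 = 353.
So n = (1 + 353) / 6 = 354/6 = 59.
Check: 59·(3·59 − 1)/2 = 5192. ✓

59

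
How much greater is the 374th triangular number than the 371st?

374·375/2 = 70125 and 371·372/2 = 69006.
Difference: 70125 − 69006 = 1119.

1119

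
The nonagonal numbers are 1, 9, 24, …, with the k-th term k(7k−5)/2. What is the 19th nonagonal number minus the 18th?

127

Consecutive nonagonal numbers differ by 7n − 6: here 7·19 − 6 = 127.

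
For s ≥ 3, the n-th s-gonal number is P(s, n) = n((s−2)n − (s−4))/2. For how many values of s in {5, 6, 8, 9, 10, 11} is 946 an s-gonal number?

1

s = 5: P(5, 25) = 925 and P(5, 26) = 1001; 946 is not s-gonal.
s = 6: P(6, 22) = 946. ✓
s = 8: P(8, 18) = 936 and P(8, 19) = 1045; 946 is not s-gonal.
s = 9: P(9, 16) = 856 and P(9, 17) = 969; 946 is not s-gonal.
s = 10: P(10, 15) = 855 and P(10, 16) = 976; 946 is not s-gonal.
s = 11: P(11, 14) = 833 and P(11, 15) = 960; 946 is not s-gonal.
Hits: s ∈ {6} → 1.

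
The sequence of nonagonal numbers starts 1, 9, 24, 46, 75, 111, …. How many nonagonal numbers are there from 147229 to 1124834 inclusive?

362

The n-th nonagonal number is n(7n−5)/2.
Smallest index with value ≥ 147229: n = 206 (giving 148011).
Largest index with value ≤ 1124834: n = 567 (giving 1123794).
Indices 206 through 567: 362 terms.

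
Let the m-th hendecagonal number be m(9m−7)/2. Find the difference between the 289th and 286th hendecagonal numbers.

7752

289·(9·289 − 7)/2 = 374833 and 286·(9·286 − 7)/2 = 367081.
Difference: 374833 − 367081 = 7752.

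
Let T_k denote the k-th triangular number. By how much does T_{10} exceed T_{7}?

27

10·11/2 = 55 and 7·8/2 = 28.
Difference: 55 − 28 = 27.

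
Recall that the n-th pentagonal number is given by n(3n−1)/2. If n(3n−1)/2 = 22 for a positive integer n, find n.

4

Set n(3n−1)/2 = 22, giving 3n² − n − 44 = 0.
So n = (1 + 23) / 6 = 24/6 = 4.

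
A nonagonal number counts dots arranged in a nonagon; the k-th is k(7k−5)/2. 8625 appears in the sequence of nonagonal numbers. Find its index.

50

Set n(7n−5)/2 = 8625, giving 7n² − 5n − 17250 = 0.
The discriminant is 25 + 56·8625 = 483025, and √483025 = 695.
So n = (5 + 695) / 14 = 700/14 = 50.
Check: 50·(7·50 − 5)/2 = 8625. ✓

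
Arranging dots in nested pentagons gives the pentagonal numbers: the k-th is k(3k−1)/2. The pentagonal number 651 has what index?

Set n(3n−1)/2 = 651, giving 3n² − n − 1302 = 0.
The discriminant is 1 + 24·651 = 15625, and √15625 = 125.
So n = (1 + 125) / 6 = 126/6 = 21.

21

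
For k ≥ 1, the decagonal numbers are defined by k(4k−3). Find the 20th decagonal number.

1540

The 20th decagonal number is n(4n−3) with n = 20.
20·(4·20 − 3) = 20·77 = 1540.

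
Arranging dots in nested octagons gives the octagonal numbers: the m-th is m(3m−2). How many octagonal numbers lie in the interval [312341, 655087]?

145

The n-th octagonal number is n(3n−2).
Smallest index with value ≥ 312341: n = 323 (giving 312341).
Largest index with value ≤ 655087: n = 467 (giving 653333).
Indices 323 through 467: 145 terms.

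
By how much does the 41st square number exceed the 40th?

81

n² − (n−1)² = 2n − 1, so 41² − 40² = 2·41 − 1 = 81.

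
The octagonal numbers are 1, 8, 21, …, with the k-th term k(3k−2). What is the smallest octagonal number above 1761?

1825

Solve n(3n−2) > 1761 for integer n.
The largest n with value ≤ 1761 is 24 (since 1680 ≤ 1761 < 1825), so the first above is n = 25, value 1825.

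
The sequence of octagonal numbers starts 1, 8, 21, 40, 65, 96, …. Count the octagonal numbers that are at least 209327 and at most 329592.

The n-th octagonal number is n(3n−2).
Smallest index with value ≥ 209327: n = 265 (giving 210145).
Largest index with value ≤ 329592: n = 331 (giving 328021).
Indices 265 through 331: 67 terms.

67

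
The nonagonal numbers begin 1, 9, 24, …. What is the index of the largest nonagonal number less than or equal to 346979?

315

Solve n(7n−5)/2 ≤ 346979 for integer n.
n = 315 gives 346500 ≤ 346979, while n = 316 gives 348706 > 346979; so the answer is index 315.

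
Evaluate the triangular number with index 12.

The 12th triangular number is n(n+1)/2 with n = 12.
12·13/2 = 156/2 = 78.

78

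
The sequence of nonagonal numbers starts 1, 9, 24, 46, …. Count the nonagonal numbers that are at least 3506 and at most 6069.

10

The n-th nonagonal number is n(7n−5)/2.
Smallest index with value ≥ 3506: n = 33 (giving 3729).
Largest index with value ≤ 6069: n = 42 (giving 6069).
Indices 33 through 42: 10 terms.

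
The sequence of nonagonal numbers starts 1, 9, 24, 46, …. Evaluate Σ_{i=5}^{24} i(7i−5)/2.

Σ i(7i−5)/2 = (7Σi² − 5Σi) / 2 over i = 5..24.
Σi = 300 − 10 = 290 and Σi² = 4900 − 30 = 4870.
(7·4870 − 5·290) / 2 = 32640/2 = 16320.

16320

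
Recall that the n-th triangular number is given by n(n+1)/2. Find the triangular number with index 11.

66

11·12/2 = 132/2 = 66.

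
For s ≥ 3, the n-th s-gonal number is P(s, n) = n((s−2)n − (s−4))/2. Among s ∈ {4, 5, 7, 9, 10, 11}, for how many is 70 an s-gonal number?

1

s = 4: P(4, 8) = 64 and P(4, 9) = 81; 70 is not s-gonal.
s = 5: P(5, 7) = 70. ✓
s = 7: P(7, 5) = 55 and P(7, 6) = 81; 70 is not s-gonal.
s = 9: P(9, 4) = 46 and P(9, 5) = 75; 70 is not s-gonal.
s = 10: P(10, 4) = 52 and P(10, 5) = 85; 70 is not s-gonal.
s = 11: P(11, 4) = 58 and P(11, 5) = 95; 70 is not s-gonal.
Hits: s ∈ {5} → 1.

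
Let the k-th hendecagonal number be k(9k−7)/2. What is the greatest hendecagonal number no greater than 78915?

Solve n(9n−7)/2 ≤ 78915 for integer n.
n = 132 gives 77946 ≤ 78915, while n = 133 gives 79135 > 78915; so the answer is 77946.

77946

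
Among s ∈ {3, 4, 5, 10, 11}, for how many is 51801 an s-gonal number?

s = 3: P(3, 321) = 51681 and P(3, 322) = 52003; 51801 is not s-gonal.
s = 4: P(4, 227) = 51529 and P(4, 228) = 51984; 51801 is not s-gonal.
s = 5: P(5, 186) = 51801. ✓
s = 10: P(10, 114) = 51642 and P(10, 115) = 52555; 51801 is not s-gonal.
s = 11: P(11, 107) = 51146 and P(11, 108) = 52110; 51801 is not s-gonal.
Hits: s ∈ {5} → 1.

1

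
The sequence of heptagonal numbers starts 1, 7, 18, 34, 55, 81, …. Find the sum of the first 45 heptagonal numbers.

76935

Σ i(5i−3)/2 = (5Σi² − 3Σi) / 2 over i = 1..45.
Σi = 1035 and Σi² = 31395.
(5·31395 − 3·1035) / 2 = 153870/2 = 76935.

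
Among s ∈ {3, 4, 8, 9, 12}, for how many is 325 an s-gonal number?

s = 3: P(3, 25) = 325. ✓
s = 4: P(4, 18) = 324 and P(4, 19) = 361; 325 is not s-gonal.
s = 8: P(8, 10) = 280 and P(8, 11) = 341; 325 is not s-gonal.
s = 9: P(9, 10) = 325. ✓
s = 12: P(12, 8) = 288 and P(12, 9) = 369; 325 is not s-gonal.
Hits: s ∈ {3, 9} → 2.

2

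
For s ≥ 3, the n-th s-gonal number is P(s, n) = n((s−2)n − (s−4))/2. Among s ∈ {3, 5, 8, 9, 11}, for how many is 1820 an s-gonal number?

1

s = 3: P(3, 59) = 1770 and P(3, 60) = 1830; 1820 is not s-gonal.
s = 5: P(5, 35) = 1820. ✓
s = 8: P(8, 24) = 1680 and P(8, 25) = 1825; 1820 is not s-gonal.
s = 9: P(9, 23) = 1794 and P(9, 24) = 1956; 1820 is not s-gonal.
s = 11: P(11, 20) = 1730 and P(11, 21) = 1911; 1820 is not s-gonal.
Hits: s ∈ {5} → 1.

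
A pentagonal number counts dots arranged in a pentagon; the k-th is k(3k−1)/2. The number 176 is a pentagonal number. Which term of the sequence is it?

11

Set n(3n−1)/2 = 176, giving 3n² − n − 352 = 0.
The discriminant is 1 + 24·176 = 4225, and √4225 = 65.
So n = (1 + 65) / 6 = 66/6 = 11.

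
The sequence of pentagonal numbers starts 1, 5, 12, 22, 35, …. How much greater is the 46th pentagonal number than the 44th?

269

46·(3·46 − 1)/2 = 3151 and 44·(3·44 − 1)/2 = 2882.
Difference: 3151 − 2882 = 269.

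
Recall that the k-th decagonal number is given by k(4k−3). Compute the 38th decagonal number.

5662

The 38th decagonal number is n(4n−3) with n = 38.
38·(4·38 − 3) = 38·149 = 5662.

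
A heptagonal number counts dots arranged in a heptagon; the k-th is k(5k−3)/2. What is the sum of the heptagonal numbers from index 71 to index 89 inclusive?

Σ i(5i−3)/2 = (5Σi² − 3Σi) / 2 over i = 71..89.
Σi = 4005 − 2485 = 1520 and Σi² = 238965 − 116795 = 122170.
(5·122170 − 3·1520) / 2 = 606290/2 = 303145.

303145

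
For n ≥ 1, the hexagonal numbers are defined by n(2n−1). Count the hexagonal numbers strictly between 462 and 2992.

23

The n-th hexagonal number is n(2n−1).
Smallest index with value > 462: n = 16 (giving 496).
Largest index with value < 2992: n = 38 (giving 2850).
Indices 16 through 38: 23 terms.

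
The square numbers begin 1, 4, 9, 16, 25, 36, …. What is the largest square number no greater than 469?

441

Solve n² ≤ 469 for integer n.
n = 21 gives 441 ≤ 469, while n = 22 gives 484 > 469; so the answer is 441.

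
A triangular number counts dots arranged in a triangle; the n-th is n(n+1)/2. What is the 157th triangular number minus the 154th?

468

157·158/2 = 12403 and 154·155/2 = 11935.
Difference: 12403 − 11935 = 468.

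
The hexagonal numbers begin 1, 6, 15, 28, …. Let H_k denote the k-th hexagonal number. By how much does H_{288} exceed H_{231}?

288·(2·288 − 1) = 165600 and 231·(2·231 − 1) = 106491.
Difference: 165600 − 106491 = 59109.

59109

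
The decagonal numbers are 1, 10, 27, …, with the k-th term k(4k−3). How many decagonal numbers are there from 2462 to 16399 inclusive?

39

The n-th decagonal number is n(4n−3).
Smallest index with value ≥ 2462: n = 26 (giving 2626).
Largest index with value ≤ 16399: n = 64 (giving 16192).
Indices 26 through 64: 39 terms.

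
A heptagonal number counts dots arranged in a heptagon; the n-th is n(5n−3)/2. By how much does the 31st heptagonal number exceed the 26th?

705

31·(5·31 − 3)/2 = 2356 and 26·(5·26 − 3)/2 = 1651.
Difference: 2356 − 1651 = 705.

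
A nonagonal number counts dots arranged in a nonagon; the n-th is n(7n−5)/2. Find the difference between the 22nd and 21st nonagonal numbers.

Consecutive nonagonal numbers differ by 7n − 6: here 7·22 − 6 = 148.

148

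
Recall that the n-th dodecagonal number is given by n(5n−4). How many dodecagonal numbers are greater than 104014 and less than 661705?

220

The n-th dodecagonal number is n(5n−4).
Smallest index with value > 104014: n = 145 (giving 104545).
Largest index with value < 661705: n = 364 (giving 661024).
Indices 145 through 364: 220 terms.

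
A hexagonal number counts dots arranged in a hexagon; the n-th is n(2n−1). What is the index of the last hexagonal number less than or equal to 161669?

Solve n(2n−1) ≤ 161669 for integer n.
n = 284 gives 161028 ≤ 161669, while n = 285 gives 162165 > 161669; so the answer is index 284.

284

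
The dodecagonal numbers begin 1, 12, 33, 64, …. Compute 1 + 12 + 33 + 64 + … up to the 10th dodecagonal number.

Σ i(5i−4) = 5Σi² − 4Σi over i = 1..10.
Σi = 55 and Σi² = 385.
5·385 − 4·55 = 1705.

1705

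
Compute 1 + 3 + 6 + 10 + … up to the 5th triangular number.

35

Σ i(i+1)/2 = (Σi² + Σi) / 2 over i = 1..5.
Σi = 15 and Σi² = 55.
(1·55 + 1·15) / 2 = 70/2 = 35.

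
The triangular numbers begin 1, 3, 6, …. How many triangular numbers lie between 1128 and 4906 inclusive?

The n-th triangular number is n(n+1)/2.
Smallest index with value ≥ 1128: n = 47 (giving 1128).
Largest index with value ≤ 4906: n = 98 (giving 4851).
Indices 47 through 98: 52 terms.

52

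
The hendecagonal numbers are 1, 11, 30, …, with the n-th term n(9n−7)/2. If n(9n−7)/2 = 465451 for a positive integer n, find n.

Set n(9n−7)/2 = 465451, giving 9n² − 7n − 930902 = 0.
So n = (7 + 5789) / 18 = 5796/18 = 322.
Check: 322·(9·322 − 7)/2 = 465451. ✓

322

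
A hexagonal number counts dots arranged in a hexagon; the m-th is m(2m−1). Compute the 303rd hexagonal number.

The 303rd hexagonal number is n(2n−1) with n = 303.
303·(2·303 − 1) = 303·605 = 183315.

183315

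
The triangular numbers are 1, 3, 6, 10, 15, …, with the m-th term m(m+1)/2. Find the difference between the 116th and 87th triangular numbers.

116·117/2 = 6786 and 87·88/2 = 3828.
Difference: 6786 − 3828 = 2958.

2958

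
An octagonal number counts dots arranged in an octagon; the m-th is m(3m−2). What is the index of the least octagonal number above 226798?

Solve n(3n−2) > 226798 for integer n.
The largest n with value ≤ 226798 is 275 (since 226325 ≤ 226798 < 227976), so the first above is n = 276, value 227976.

276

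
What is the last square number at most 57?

49

Solve n² ≤ 57 for integer n.
n = 7 gives 49 ≤ 57, while n = 8 gives 64 > 57; so the answer is 49.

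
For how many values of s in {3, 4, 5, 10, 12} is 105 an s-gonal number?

s = 3: P(3, 14) = 105. ✓
s = 4: P(4, 10) = 100 and P(4, 11) = 121; 105 is not s-gonal.
s = 5: P(5, 8) = 92 and P(5, 9) = 117; 105 is not s-gonal.
s = 10: P(10, 5) = 85 and P(10, 6) = 126; 105 is not s-gonal.
s = 12: P(12, 5) = 105. ✓
Hits: s ∈ {3, 12} → 2.

2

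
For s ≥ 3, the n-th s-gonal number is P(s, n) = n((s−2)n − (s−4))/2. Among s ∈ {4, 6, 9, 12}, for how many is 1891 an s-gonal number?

1

s = 4: P(4, 43) = 1849 and P(4, 44) = 1936; 1891 is not s-gonal.
s = 6: P(6, 31) = 1891. ✓
s = 9: P(9, 23) = 1794 and P(9, 24) = 1956; 1891 is not s-gonal.
s = 12: P(12, 19) = 1729 and P(12, 20) = 1920; 1891 is not s-gonal.
Hits: s ∈ {6} → 1.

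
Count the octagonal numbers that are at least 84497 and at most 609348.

The n-th octagonal number is n(3n−2).
Smallest index with value ≥ 84497: n = 169 (giving 85345).
Largest index with value ≤ 609348: n = 451 (giving 609301).
Indices 169 through 451: 283 terms.

283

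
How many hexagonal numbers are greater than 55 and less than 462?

10

The n-th hexagonal number is n(2n−1).
Smallest index with value > 55: n = 6 (giving 66).
Largest index with value < 462: n = 15 (giving 435).
Indices 6 through 15: 10 terms.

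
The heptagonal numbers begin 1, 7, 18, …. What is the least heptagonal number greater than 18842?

19228

Solve n(5n−3)/2 > 18842 for integer n.
The largest n with value ≤ 18842 is 87 (since 18792 ≤ 18842 < 19228), so the first above is n = 88, value 19228.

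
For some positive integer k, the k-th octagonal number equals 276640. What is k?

Set n(3n−2) = 276640, giving 3n² − 2n − 276640 = 0.
So n = (2 + 1822) / 6 = 1824/6 = 304.

304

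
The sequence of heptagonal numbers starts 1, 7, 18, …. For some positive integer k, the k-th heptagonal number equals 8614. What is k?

59

Set n(5n−3)/2 = 8614, giving 5n² − 3n − 17228 = 0.
The discriminant is 9 + 40·8614 = 344569, and √344569 = 587.
So n = (3 + 587) / 10 = 590/10 = 59.
Check: 59·(5·59 − 3)/2 = 8614. ✓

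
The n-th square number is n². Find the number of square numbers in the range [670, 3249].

32

The n-th square number is n².
Smallest index with value ≥ 670: n = 26 (giving 676).
Largest index with value ≤ 3249: n = 57 (giving 3249).
Indices 26 through 57: 32 terms.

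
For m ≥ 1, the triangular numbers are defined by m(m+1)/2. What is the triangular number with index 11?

The 11th triangular number is n(n+1)/2 with n = 11.
11·12/2 = 132/2 = 66.

66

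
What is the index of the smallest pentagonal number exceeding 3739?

Solve n(3n−1)/2 > 3739 for integer n.
The largest n with value ≤ 3739 is 50 (since 3725 ≤ 3739 < 3876), so the first above is n = 51, value 3876.

51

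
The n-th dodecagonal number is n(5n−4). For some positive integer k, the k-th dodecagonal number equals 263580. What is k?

Set n(5n−4) = 263580, giving 5n² − 4n − 263580 = 0.
The discriminant is 16 + 20·263580 = 5271616, and √5271616 = 2296.
So n = (4 + 2296) / 10 = 2300/10 = 230.

230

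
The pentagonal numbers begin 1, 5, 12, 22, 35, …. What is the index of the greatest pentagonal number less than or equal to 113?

8

Solve n(3n−1)/2 ≤ 113 for integer n.
n = 8 gives 92 ≤ 113, while n = 9 gives 117 > 113; so the answer is index 8.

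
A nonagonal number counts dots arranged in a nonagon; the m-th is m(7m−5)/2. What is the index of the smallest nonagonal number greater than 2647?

28

Solve n(7n−5)/2 > 2647 for integer n.
The largest n with value ≤ 2647 is 27 (since 2484 ≤ 2647 < 2674), so the first above is n = 28, value 2674.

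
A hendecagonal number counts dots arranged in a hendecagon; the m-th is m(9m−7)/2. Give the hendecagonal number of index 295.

390580

The 295th hendecagonal number is n(9n−7)/2 with n = 295.
295·(9·295 − 7)/2 = 295·2648/2 = 295·1324 = 390580.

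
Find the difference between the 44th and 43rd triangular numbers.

Consecutive triangular numbers differ by n: T_{44} − T_{43} = 44.

44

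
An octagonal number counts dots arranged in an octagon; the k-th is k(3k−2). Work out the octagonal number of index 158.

158·(3·158 − 2) = 158·472 = 74576.

74576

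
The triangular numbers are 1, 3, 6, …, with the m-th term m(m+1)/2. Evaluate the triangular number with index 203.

The 203rd triangular number is n(n+1)/2 with n = 203.
203·204/2 = 41412/2 = 20706.

20706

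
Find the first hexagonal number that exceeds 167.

Solve n(2n−1) > 167 for integer n.
The largest n with value ≤ 167 is 9 (since 153 ≤ 167 < 190), so the first above is n = 10, value 190.

190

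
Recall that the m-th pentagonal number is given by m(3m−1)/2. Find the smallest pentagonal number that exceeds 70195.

70525

Solve n(3n−1)/2 > 70195 for integer n.
The largest n with value ≤ 70195 is 216 (since 69876 ≤ 70195 < 70525), so the first above is n = 217, value 70525.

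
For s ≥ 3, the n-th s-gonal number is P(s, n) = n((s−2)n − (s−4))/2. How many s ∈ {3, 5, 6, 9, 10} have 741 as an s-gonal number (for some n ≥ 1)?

s = 3: P(3, 38) = 741. ✓
s = 5: P(5, 22) = 715 and P(5, 23) = 782; 741 is not s-gonal.
s = 6: P(6, 19) = 703 and P(6, 20) = 780; 741 is not s-gonal.
s = 9: P(9, 14) = 651 and P(9, 15) = 750; 741 is not s-gonal.
s = 10: P(10, 13) = 637 and P(10, 14) = 742; 741 is not s-gonal.
Hits: s ∈ {3} → 1.

1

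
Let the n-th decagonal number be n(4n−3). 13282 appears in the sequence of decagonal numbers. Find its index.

58

Set n(4n−3) = 13282, giving 4n² − 3n − 13282 = 0.
The discriminant is 9 + 16·13282 = 212521, and √212521 = 461.
So n = (3 + 461) / 8 = 464/8 = 58.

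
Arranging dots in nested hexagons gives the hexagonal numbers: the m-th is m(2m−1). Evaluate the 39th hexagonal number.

39·(2·39 − 1) = 39·77 = 3003.

3003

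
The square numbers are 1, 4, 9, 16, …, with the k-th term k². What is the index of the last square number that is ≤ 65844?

Solve n² ≤ 65844 for integer n.
n = 256 gives 65536 ≤ 65844, while n = 257 gives 66049 > 65844; so the answer is index 256.

256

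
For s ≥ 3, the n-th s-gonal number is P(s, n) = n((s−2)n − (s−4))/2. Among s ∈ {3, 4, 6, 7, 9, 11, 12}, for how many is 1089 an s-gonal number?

2

s = 3: P(3, 46) = 1081 and P(3, 47) = 1128; 1089 is not s-gonal.
s = 4: P(4, 33) = 1089. ✓
s = 6: P(6, 23) = 1035 and P(6, 24) = 1128; 1089 is not s-gonal.
s = 7: P(7, 21) = 1071 and P(7, 22) = 1177; 1089 is not s-gonal.
s = 9: P(9, 18) = 1089. ✓
s = 11: P(11, 15) = 960 and P(11, 16) = 1096; 1089 is not s-gonal.
s = 12: P(12, 15) = 1065 and P(12, 16) = 1216; 1089 is not s-gonal.
Hits: s ∈ {4, 9} → 2.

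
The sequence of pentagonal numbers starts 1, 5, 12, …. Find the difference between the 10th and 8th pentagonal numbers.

53

10·(3·10 − 1)/2 = 145 and 8·(3·8 − 1)/2 = 92.
Difference: 145 − 92 = 53.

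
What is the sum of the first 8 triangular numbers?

120

Σ i(i+1)/2 = (Σi² + Σi) / 2 over i = 1..8.
Σi = 36 and Σi² = 204.
(1·204 + 1·36) / 2 = 240/2 = 120.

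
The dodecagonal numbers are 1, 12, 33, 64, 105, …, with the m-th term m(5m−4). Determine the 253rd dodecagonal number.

The 253rd dodecagonal number is n(5n−4) with n = 253.
253·(5·253 − 4) = 253·1261 = 319033.

319033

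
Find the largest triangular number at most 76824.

76636

Solve n(n+1)/2 ≤ 76824 for integer n.
n = 391 gives 76636 ≤ 76824, while n = 392 gives 77028 > 76824; so the answer is 76636.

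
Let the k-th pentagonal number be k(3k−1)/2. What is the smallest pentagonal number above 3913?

Solve n(3n−1)/2 > 3913 for integer n.
The largest n with value ≤ 3913 is 51 (since 3876 ≤ 3913 < 4030), so the first above is n = 52, value 4030.

4030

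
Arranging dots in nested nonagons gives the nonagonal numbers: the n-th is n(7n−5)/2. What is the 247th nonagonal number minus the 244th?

5148

247·(7·247 − 5)/2 = 212914 and 244·(7·244 − 5)/2 = 207766.
Difference: 212914 − 207766 = 5148.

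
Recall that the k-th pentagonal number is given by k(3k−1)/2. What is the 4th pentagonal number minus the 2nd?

17

4·(3·4 − 1)/2 = 22 and 2·(3·2 − 1)/2 = 5.
Difference: 22 − 5 = 17.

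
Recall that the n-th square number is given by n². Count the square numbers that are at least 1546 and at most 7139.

The n-th square number is n².
Smallest index with value ≥ 1546: n = 40 (giving 1600).
Largest index with value ≤ 7139: n = 84 (giving 7056).
Indices 40 through 84: 45 terms.

45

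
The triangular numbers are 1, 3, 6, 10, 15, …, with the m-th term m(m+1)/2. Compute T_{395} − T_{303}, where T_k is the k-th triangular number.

395·396/2 = 78210 and 303·304/2 = 46056.
Difference: 78210 − 46056 = 32154.

32154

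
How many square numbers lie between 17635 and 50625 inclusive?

93

The n-th square number is n².
Smallest index with value ≥ 17635: n = 133 (giving 17689).
Largest index with value ≤ 50625: n = 225 (giving 50625).
Indices 133 through 225: 93 terms.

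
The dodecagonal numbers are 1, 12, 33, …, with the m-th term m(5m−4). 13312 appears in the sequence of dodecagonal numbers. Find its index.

Set n(5n−4) = 13312, giving 5n² − 4n − 13312 = 0.
The discriminant is 16 + 20·13312 = 266256, and √266256 = 516.
So n = (4 + 516) / 10 = 520/10 = 52.

52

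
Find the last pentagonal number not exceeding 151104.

150575

Solve n(3n−1)/2 ≤ 151104 for integer n.
n = 317 gives 150575 ≤ 151104, while n = 318 gives 151527 > 151104; so the answer is 150575.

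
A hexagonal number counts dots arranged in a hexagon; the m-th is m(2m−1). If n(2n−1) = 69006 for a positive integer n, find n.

Set n(2n−1) = 69006, giving 2n² − n − 69006 = 0.
The discriminant is 1 + 8·69006 = 552049, and √552049 = 743.
So n = (1 + 743) / 4 = 744/4 = 186.

186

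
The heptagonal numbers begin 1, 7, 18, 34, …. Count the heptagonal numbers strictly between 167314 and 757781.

The n-th heptagonal number is n(5n−3)/2.
Smallest index with value > 167314: n = 260 (giving 168610).
Largest index with value < 757781: n = 550 (giving 755425).
Indices 260 through 550: 291 terms.

291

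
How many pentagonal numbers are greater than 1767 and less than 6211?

30

The n-th pentagonal number is n(3n−1)/2.
Smallest index with value > 1767: n = 35 (giving 1820).
Largest index with value < 6211: n = 64 (giving 6112).
Indices 35 through 64: 30 terms.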